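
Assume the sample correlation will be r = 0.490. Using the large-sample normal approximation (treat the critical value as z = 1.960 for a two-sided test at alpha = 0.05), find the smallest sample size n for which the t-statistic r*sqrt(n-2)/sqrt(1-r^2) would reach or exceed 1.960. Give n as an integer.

r√(n−2)/√(1−r²) ≥ 1.960  ⇔  n−2 ≥ (1.960)²·(1−r²)/r²
(1−r²)/r² = (1−0.240100)/0.240100 = 3.1649
n ≥ 2 + 3.8416·3.1649 = 2 + 12.1583 = 14.1583
⌈14.1583⌉ = 15

15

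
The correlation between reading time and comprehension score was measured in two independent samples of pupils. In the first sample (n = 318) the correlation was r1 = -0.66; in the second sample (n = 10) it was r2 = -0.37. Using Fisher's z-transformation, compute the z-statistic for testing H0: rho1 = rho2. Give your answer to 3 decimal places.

Fisher z-transforms: z1 = atanh(-0.66) = -0.792814, z2 = atanh(-0.37) = -0.388423; difference d = -0.404391
Var(d) = 1/315 + 1/7 = 0.0031746 + 0.1428571 = 0.1460317
z = d/√Var(d) = -0.404391 / √0.1460317 = -0.404391 / 0.382141 = -1.058

-1.058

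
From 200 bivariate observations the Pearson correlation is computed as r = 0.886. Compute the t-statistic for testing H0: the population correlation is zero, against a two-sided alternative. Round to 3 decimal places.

1 − r² = 1 − 0.784996 = 0.215004;  √(1−r²) = 0.463685
√(n−2) = √198 = 14.071247
t = r·√(n−2)/√(1−r²) = 0.886 · 14.071247 / 0.463685 = 26.887

26.887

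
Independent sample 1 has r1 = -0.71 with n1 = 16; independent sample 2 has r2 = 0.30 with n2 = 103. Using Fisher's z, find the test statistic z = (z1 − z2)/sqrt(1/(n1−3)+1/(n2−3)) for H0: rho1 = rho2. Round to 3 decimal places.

z1 = atanh(-0.71) = -0.887184,  z2 = atanh(0.30) = 0.309520
SE = √(1/(n1−3) + 1/(n2−3)) = √(1/13 + 1/100) = √(0.0769231 + 0.0100000) = √0.0869231 = 0.294827
z = (z1 − z2)/SE = (-0.887184 − 0.309520) / 0.294827 = -1.196704 / 0.294827 = -4.059

-4.059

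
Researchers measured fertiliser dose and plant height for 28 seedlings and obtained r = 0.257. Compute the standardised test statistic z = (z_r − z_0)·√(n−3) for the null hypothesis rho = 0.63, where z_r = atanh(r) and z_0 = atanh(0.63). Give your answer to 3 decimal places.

Fisher z: atanh(0.257) = 0.262894, atanh(0.63) = 0.741416
z = (z_r − z_0)·√(n−3) = (0.262894 − 0.741416)·√25 = -0.478522 · 5.000000 = -2.393

-2.393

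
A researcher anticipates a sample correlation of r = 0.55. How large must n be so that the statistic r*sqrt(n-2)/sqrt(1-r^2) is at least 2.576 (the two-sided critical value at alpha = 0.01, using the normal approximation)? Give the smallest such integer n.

18

Need r·√(n−2)/√(1−r²) ≥ 2.576
√(n−2) ≥ 2.576·√(1−0.3025) / 0.55 = 2.576·0.835165 / 0.55 = 3.9116
n−2 ≥ 15.3006  ⇒  n ≥ 17.3006
Smallest integer n = 18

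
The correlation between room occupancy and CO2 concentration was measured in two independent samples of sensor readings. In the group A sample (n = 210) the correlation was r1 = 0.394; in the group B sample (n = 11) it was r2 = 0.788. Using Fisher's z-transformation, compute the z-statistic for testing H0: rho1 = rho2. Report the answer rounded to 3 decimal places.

z1 = atanh(0.394) = 0.416526,  z2 = atanh(0.788) = 1.066133
SE = √(1/(n1−3) + 1/(n2−3)) = √(1/207 + 1/8) = √(0.0048309 + 0.1250000) = √0.1298309 = 0.360321
z = (z1 − z2)/SE = (0.416526 − 1.066133) / 0.360321 = -0.649607 / 0.360321 = -1.803

-1.803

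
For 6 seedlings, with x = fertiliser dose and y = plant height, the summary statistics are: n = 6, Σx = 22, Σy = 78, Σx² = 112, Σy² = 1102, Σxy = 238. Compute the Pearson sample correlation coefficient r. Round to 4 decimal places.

-0.9141

Numerator: nΣxy − (Σx)(Σy) = 6·238 − (22)(78) = -288
Denominator: √[(nΣx²−(Σx)²)(nΣy²−(Σy)²)]
  nΣx²−(Σx)² = 6·112 − 484 = 188;  nΣy²−(Σy)² = 6·1102 − 6084 = 528
  √(188·528) = √99264 = 315.0619
r = -288 / 315.0619 = -0.9141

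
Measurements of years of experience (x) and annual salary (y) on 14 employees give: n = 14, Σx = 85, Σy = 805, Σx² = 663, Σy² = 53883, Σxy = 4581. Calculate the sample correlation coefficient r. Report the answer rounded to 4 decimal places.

-0.2901

Numerator: nΣxy − (Σx)(Σy) = 14·4581 − (85)(805) = -4291
Denominator: √[(nΣx²−(Σx)²)(nΣy²−(Σy)²)]
  nΣx²−(Σx)² = 14·663 − 7225 = 2057;  nΣy²−(Σy)² = 14·53883 − 648025 = 106337
  √(2057·106337) = √218735209 = 14789.6994
r = -4291 / 14789.6994 = -0.2901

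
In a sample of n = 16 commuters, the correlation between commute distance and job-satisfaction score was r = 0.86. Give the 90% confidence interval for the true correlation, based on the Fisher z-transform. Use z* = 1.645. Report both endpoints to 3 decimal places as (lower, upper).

z_r = atanh(0.86) = 1.293345;  SE = 1/√(n−3) = 1/√13 = 0.277350
z-limits: 1.293345 ± 1.645·0.277350 = 1.293345 ± 0.456241 = [0.837104, 1.749586]
ρ-limits: (tanh 0.837104, tanh 1.749586) = (0.684, 0.941)

(0.684, 0.941)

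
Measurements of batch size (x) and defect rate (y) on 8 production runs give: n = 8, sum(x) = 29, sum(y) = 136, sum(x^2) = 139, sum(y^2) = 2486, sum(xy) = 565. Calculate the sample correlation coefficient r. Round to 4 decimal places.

0.9378

Numerator: nΣxy − (Σx)(Σy) = 8·565 − (29)(136) = 576
Denominator: √[(nΣx²−(Σx)²)(nΣy²−(Σy)²)]
  nΣx²−(Σx)² = 8·139 − 841 = 271;  nΣy²−(Σy)² = 8·2486 − 18496 = 1392
  √(271·1392) = √377232 = 614.1922
r = 576 / 614.1922 = 0.9378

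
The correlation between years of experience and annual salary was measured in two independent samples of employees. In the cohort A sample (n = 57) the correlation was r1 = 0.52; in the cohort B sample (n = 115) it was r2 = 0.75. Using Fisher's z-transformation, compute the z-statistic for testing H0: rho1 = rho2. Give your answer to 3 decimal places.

z1 = atanh(0.52) = 0.576340,  z2 = atanh(0.75) = 0.972955
SE = √(1/(n1−3) + 1/(n2−3)) = √(1/54 + 1/112) = √(0.0185185 + 0.0089286) = √0.0274471 = 0.165672
z = (z1 − z2)/SE = (0.576340 − 0.972955) / 0.165672 = -0.396615 / 0.165672 = -2.394

-2.394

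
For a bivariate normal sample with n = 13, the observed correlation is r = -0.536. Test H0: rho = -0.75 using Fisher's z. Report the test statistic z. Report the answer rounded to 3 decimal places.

Fisher z: atanh(-0.536) = -0.598526, atanh(-0.75) = -0.972955
z = (z_r − z_0)·√(n−3) = (-0.598526 − (-0.972955))·√10 = 0.374429 · 3.162278 = 1.184

1.184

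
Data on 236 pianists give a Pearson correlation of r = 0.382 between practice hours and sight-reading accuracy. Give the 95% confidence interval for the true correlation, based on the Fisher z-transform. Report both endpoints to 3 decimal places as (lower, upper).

(0.267, 0.486)

z_r = atanh(0.382) = 0.402399;  SE = 1/√(n−3) = 1/√233 = 0.065512
z-limits: 0.402399 ± 1.960·0.065512 = 0.402399 ± 0.128404 = [0.273995, 0.530803]
ρ-limits: (tanh 0.273995, tanh 0.530803) = (0.267, 0.486)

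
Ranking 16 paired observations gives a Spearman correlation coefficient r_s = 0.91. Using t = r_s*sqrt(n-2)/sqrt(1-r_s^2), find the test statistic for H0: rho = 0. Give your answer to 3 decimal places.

8.212

1 − r_s² = 1 − 0.8281 = 0.1719;  √(1−r_s²) = 0.414608
√(n−2) = √14 = 3.741657
t = r_s·√(n−2)/√(1−r_s²) = 0.91 · 3.741657 / 0.414608 = 8.212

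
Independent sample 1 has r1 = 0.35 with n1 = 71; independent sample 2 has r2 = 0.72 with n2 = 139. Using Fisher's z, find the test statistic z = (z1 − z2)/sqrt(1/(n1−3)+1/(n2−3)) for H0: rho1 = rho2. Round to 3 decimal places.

z1 = atanh(0.35) = 0.365444,  z2 = atanh(0.72) = 0.907645
SE = √(1/(n1−3) + 1/(n2−3)) = √(1/68 + 1/136) = √(0.0147059 + 0.0073529) = √0.0220588 = 0.148522
z = (z1 − z2)/SE = (0.365444 − 0.907645) / 0.148522 = -0.542201 / 0.148522 = -3.651

-3.651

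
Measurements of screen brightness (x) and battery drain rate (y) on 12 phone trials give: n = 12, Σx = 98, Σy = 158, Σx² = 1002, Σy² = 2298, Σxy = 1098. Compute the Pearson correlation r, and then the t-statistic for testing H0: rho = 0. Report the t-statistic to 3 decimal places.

Numerator: nΣxy − (Σx)(Σy) = 12·1098 − (98)(158) = -2308
Denominator: √[(nΣx²−(Σx)²)(nΣy²−(Σy)²)]
  nΣx²−(Σx)² = 12·1002 − 9604 = 2420;  nΣy²−(Σy)² = 12·2298 − 24964 = 2612
  √(2420·2612) = √6321040 = 2514.1679
r = -2308 / 2514.1679 = -0.9180
t = r·√(n−2)/√(1−r²) = -0.9180·√10 / √(1−0.842724) = -2.902971 / 0.396580 = -7.320

-7.320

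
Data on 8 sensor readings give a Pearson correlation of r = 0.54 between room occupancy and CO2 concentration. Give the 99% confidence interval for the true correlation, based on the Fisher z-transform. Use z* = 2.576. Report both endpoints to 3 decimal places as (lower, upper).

(-0.499, 0.942)

Fisher z: z_r = atanh(r) = ½·ln((1+0.54)/(1−0.54)) = 0.604156
SE(z) = 1/√(n−3) = 1/√5 = 0.447214
99% ⇒ z* = 2.576; margin = 2.576·0.447214 = 1.152023
CI on z-scale: (-0.547867, 1.756179)
Back-transform: tanh(-0.547867) = -0.498920, tanh(1.756179) = 0.942075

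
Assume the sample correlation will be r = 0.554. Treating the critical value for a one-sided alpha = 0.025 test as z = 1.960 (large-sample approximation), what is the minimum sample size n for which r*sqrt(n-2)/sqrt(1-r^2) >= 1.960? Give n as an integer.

Need r·√(n−2)/√(1−r²) ≥ 1.960
√(n−2) ≥ 1.960·√(1−0.306916) / 0.554 = 1.960·0.832517 / 0.554 = 2.9454
n−2 ≥ 8.6754  ⇒  n ≥ 10.6754
Smallest integer n = 11

11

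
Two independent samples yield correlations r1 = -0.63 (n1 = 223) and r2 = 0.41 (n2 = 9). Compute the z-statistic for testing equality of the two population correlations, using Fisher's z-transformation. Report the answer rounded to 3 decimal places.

-2.845

z1 = atanh(-0.63) = -0.741416,  z2 = atanh(0.41) = 0.435611
SE = √(1/(n1−3) + 1/(n2−3)) = √(1/220 + 1/6) = √(0.0045455 + 0.1666667) = √0.1712122 = 0.413778
z = (z1 − z2)/SE = (-0.741416 − 0.435611) / 0.413778 = -1.177027 / 0.413778 = -2.845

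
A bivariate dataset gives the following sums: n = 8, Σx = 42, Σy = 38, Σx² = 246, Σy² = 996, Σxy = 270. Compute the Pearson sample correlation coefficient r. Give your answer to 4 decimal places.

0.4889

Numerator: nΣxy − (Σx)(Σy) = 8·270 − (42)(38) = 564
Denominator: √[(nΣx²−(Σx)²)(nΣy²−(Σy)²)]
  nΣx²−(Σx)² = 8·246 − 1764 = 204;  nΣy²−(Σy)² = 8·996 − 1444 = 6524
  √(204·6524) = √1330896 = 1153.6447
r = 564 / 1153.6447 = 0.4889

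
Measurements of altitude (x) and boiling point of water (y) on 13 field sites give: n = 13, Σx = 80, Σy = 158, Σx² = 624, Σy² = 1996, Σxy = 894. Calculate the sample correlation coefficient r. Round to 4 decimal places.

S_xy = nΣxy − ΣxΣy = 13·894 − 80·158 = 11622 − 12640 = -1018
S_xx = nΣx² − (Σx)² = 13·624 − 80² = 8112 − 6400 = 1712
S_yy = nΣy² − (Σy)² = 13·1996 − 158² = 25948 − 24964 = 984
r = S_xy / √(S_xx·S_yy) = -1018 / √(1712·984) = -1018 / √1684608 = -1018 / 1297.9245 = -0.7843

-0.7843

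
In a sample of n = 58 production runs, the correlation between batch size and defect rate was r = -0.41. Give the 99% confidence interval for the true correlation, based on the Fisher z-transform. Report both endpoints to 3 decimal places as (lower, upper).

z_r = atanh(-0.41) = -0.435611;  SE = 1/√(n−3) = 1/√55 = 0.134840
z-limits: -0.435611 ± 2.576·0.134840 = -0.435611 ± 0.347348 = [-0.782959, -0.088263]
ρ-limits: (tanh -0.782959, tanh -0.088263) = (-0.654, -0.088)

(-0.654, -0.088)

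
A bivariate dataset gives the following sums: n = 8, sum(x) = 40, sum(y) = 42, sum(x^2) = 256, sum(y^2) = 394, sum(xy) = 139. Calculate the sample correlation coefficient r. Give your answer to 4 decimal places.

Numerator: nΣxy − (Σx)(Σy) = 8·139 − (40)(42) = -568
Denominator: √[(nΣx²−(Σx)²)(nΣy²−(Σy)²)]
  nΣx²−(Σx)² = 8·256 − 1600 = 448;  nΣy²−(Σy)² = 8·394 − 1764 = 1388
  √(448·1388) = √621824 = 788.5582
r = -568 / 788.5582 = -0.7203

-0.7203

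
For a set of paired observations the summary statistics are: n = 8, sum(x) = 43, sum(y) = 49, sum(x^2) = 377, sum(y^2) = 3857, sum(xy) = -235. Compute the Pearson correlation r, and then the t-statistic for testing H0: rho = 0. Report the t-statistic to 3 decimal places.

S_xy = nΣxy − ΣxΣy = 8·(-235) − 43·49 = -1880 − 2107 = -3987
S_xx = nΣx² − (Σx)² = 8·377 − 43² = 3016 − 1849 = 1167
S_yy = nΣy² − (Σy)² = 8·3857 − 49² = 30856 − 2401 = 28455
r = S_xy / √(S_xx·S_yy) = -3987 / √(1167·28455) = -3987 / √33206985 = -3987 / 5762.5502 = -0.6919
t = r·√(n−2)/√(1−r²) = -0.6919·√6 / √(1−0.478726) = -1.694802 / 0.721993 = -2.347

-2.347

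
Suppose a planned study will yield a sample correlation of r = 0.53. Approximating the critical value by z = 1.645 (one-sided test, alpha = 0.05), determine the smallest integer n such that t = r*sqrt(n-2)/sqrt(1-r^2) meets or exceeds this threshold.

9

Need r·√(n−2)/√(1−r²) ≥ 1.645
√(n−2) ≥ 1.645·√(1−0.2809) / 0.53 = 1.645·0.847998 / 0.53 = 2.6320
n−2 ≥ 6.9274  ⇒  n ≥ 8.9274
Smallest integer n = 9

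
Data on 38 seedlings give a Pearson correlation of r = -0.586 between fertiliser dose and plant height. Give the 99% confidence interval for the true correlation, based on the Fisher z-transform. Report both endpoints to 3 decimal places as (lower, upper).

z_r = atanh(-0.586) = -0.671552;  SE = 1/√(n−3) = 1/√35 = 0.169031
z-limits: -0.671552 ± 2.576·0.169031 = -0.671552 ± 0.435424 = [-1.106976, -0.236128]
ρ-limits: (tanh -1.106976, tanh -0.236128) = (-0.803, -0.232)

(-0.803, -0.232)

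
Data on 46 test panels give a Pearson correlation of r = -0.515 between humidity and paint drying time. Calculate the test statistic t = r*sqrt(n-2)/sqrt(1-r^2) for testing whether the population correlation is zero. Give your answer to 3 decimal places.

-3.985

t = r·√(n−2) / √(1−r²) with r = -0.515, n = 46
  = -0.515·√44 / √(1 − 0.265225)
  = -0.515·6.633250 / 0.857190
  = -3.416124 / 0.857190 = -3.985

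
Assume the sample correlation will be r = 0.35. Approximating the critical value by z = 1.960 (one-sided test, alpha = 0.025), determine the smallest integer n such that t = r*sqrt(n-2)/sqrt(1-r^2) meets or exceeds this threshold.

30

Need r·√(n−2)/√(1−r²) ≥ 1.960
√(n−2) ≥ 1.960·√(1−0.1225) / 0.35 = 1.960·0.936750 / 0.35 = 5.2458
n−2 ≥ 27.5184  ⇒  n ≥ 29.5184
Smallest integer n = 30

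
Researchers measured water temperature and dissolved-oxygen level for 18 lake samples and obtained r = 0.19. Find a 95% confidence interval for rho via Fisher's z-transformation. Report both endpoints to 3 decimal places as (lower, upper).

z_r = atanh(0.19) = 0.192337;  SE = 1/√(n−3) = 1/√15 = 0.258199
z-limits: 0.192337 ± 1.960·0.258199 = 0.192337 ± 0.506070 = [-0.313733, 0.698407]
ρ-limits: (tanh -0.313733, tanh 0.698407) = (-0.304, 0.603)

(-0.304, 0.603)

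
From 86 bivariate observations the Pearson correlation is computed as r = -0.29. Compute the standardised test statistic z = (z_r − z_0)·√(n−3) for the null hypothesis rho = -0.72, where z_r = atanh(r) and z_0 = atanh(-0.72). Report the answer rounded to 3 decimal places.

5.549

z_r = atanh(-0.29) = -0.298566,  z_0 = atanh(-0.72) = -0.907645
SE = 1/√(n−3) = 1/√83 = 0.109764
z = (z_r − z_0)/SE = (-0.298566 − (-0.907645)) / 0.109764 = 0.609079 / 0.109764 = 5.549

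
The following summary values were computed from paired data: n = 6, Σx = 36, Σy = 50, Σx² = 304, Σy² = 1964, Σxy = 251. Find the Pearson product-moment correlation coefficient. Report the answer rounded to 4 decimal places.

-0.1328

Numerator: nΣxy − (Σx)(Σy) = 6·251 − (36)(50) = -294
Denominator: √[(nΣx²−(Σx)²)(nΣy²−(Σy)²)]
  nΣx²−(Σx)² = 6·304 − 1296 = 528;  nΣy²−(Σy)² = 6·1964 − 2500 = 9284
  √(528·9284) = √4901952 = 2214.0352
r = -294 / 2214.0352 = -0.1328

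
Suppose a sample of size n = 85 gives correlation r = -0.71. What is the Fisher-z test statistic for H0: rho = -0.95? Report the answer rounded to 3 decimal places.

z_r = atanh(-0.71) = -0.887184,  z_0 = atanh(-0.95) = -1.831781
SE = 1/√(n−3) = 1/√82 = 0.110432
z = (z_r − z_0)/SE = (-0.887184 − (-1.831781)) / 0.110432 = 0.944597 / 0.110432 = 8.554

8.554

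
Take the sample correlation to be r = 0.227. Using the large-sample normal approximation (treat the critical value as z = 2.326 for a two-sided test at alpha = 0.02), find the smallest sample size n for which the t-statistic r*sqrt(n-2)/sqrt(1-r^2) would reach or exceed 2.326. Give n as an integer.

r√(n−2)/√(1−r²) ≥ 2.326  ⇔  n−2 ≥ (2.326)²·(1−r²)/r²
(1−r²)/r² = (1−0.051529)/0.051529 = 18.4065
n ≥ 2 + 5.410276·18.4065 = 2 + 99.5842 = 101.5842
⌈101.5842⌉ = 102

102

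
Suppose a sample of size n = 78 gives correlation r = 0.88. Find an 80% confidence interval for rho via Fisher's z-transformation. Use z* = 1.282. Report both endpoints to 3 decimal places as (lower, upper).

z_r = atanh(0.88) = 1.375768;  SE = 1/√(n−3) = 1/√75 = 0.115470
z-limits: 1.375768 ± 1.282·0.115470 = 1.375768 ± 0.148033 = [1.227735, 1.523801]
ρ-limits: (tanh 1.227735, tanh 1.523801) = (0.842, 0.909)

(0.842, 0.909)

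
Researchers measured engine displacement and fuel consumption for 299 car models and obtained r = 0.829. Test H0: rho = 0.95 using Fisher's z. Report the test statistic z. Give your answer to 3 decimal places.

z_r = atanh(0.829) = 1.184931,  z_0 = atanh(0.95) = 1.831781
SE = 1/√(n−3) = 1/√296 = 0.058124
z = (z_r − z_0)/SE = (1.184931 − 1.831781) / 0.058124 = -0.646850 / 0.058124 = -11.129

-11.129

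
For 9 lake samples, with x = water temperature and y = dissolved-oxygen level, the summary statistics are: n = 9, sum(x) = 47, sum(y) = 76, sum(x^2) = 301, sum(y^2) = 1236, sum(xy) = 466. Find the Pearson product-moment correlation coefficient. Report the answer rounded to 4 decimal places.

S_xy = nΣxy − ΣxΣy = 9·466 − 47·76 = 4194 − 3572 = 622
S_xx = nΣx² − (Σx)² = 9·301 − 47² = 2709 − 2209 = 500
S_yy = nΣy² − (Σy)² = 9·1236 − 76² = 11124 − 5776 = 5348
r = S_xy / √(S_xx·S_yy) = 622 / √(500·5348) = 622 / √2674000 = 622 / 1635.2370 = 0.3804

0.3804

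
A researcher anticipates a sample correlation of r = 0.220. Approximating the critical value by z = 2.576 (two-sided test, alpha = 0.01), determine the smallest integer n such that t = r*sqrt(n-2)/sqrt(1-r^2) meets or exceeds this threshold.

133

r√(n−2)/√(1−r²) ≥ 2.576  ⇔  n−2 ≥ (2.576)²·(1−r²)/r²
(1−r²)/r² = (1−0.048400)/0.048400 = 19.6612
n ≥ 2 + 6.635776·19.6612 = 2 + 130.4673 = 132.4673
⌈132.4673⌉ = 133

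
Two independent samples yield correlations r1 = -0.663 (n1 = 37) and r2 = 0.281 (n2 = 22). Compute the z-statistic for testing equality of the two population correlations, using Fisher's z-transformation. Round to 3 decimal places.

-3.795

Fisher z-transforms: z1 = atanh(-0.663) = -0.798148, z2 = atanh(0.281) = 0.288767; difference d = -1.086915
Var(d) = 1/34 + 1/19 = 0.0294118 + 0.0526316 = 0.0820434
z = d/√Var(d) = -1.086915 / √0.0820434 = -1.086915 / 0.286432 = -3.795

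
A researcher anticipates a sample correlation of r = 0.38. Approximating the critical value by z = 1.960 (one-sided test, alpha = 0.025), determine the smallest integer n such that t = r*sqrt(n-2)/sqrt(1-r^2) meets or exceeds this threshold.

25

Need r·√(n−2)/√(1−r²) ≥ 1.960
√(n−2) ≥ 1.960·√(1−0.1444) / 0.38 = 1.960·0.924986 / 0.38 = 4.7710
n−2 ≥ 22.7624  ⇒  n ≥ 24.7624
Smallest integer n = 25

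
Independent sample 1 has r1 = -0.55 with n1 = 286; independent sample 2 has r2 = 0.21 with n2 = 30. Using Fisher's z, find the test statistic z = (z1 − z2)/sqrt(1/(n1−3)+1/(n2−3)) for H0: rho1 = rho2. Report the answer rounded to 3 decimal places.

z1 = atanh(-0.55) = -0.618381,  z2 = atanh(0.21) = 0.213171
SE = √(1/(n1−3) + 1/(n2−3)) = √(1/283 + 1/27) = √(0.0035336 + 0.0370370) = √0.0405706 = 0.201421
z = (z1 − z2)/SE = (-0.618381 − 0.213171) / 0.201421 = -0.831552 / 0.201421 = -4.128

-4.128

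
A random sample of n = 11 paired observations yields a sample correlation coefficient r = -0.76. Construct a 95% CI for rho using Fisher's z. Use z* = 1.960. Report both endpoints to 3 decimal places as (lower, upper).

z_r = atanh(-0.76) = -0.996215;  SE = 1/√(n−3) = 1/√8 = 0.353553
z-limits: -0.996215 ± 1.960·0.353553 = -0.996215 ± 0.692964 = [-1.689179, -0.303251]
ρ-limits: (tanh -1.689179, tanh -0.303251) = (-0.934, -0.294)

(-0.934, -0.294)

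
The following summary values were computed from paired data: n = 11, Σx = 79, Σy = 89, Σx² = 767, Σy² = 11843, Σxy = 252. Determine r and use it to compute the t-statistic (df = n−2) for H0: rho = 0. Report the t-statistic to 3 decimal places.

Numerator: nΣxy − (Σx)(Σy) = 11·252 − (79)(89) = -4259
Denominator: √[(nΣx²−(Σx)²)(nΣy²−(Σy)²)]
  nΣx²−(Σx)² = 11·767 − 6241 = 2196;  nΣy²−(Σy)² = 11·11843 − 7921 = 122352
  √(2196·122352) = √268684992 = 16391.6135
r = -4259 / 16391.6135 = -0.2598
t = r·√(n−2)/√(1−r²) = -0.2598·√9 / √(1−0.067496) = -0.779400 / 0.965662 = -0.807

-0.807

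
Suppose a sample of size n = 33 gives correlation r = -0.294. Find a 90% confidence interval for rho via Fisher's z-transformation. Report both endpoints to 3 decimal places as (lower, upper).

Fisher z: z_r = atanh(r) = ½·ln((1+(-0.294))/(1−(-0.294))) = -0.302939
SE(z) = 1/√(n−3) = 1/√30 = 0.182574
90% ⇒ z* = 1.645; margin = 1.645·0.182574 = 0.300334
CI on z-scale: (-0.603273, -0.002605)
Back-transform: tanh(-0.603273) = -0.539374, tanh(-0.002605) = -0.002605

(-0.539, -0.003)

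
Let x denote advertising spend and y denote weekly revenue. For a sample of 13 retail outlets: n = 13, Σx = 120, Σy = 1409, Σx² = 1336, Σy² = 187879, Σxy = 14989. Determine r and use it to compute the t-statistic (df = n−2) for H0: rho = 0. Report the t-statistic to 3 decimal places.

Numerator: nΣxy − (Σx)(Σy) = 13·14989 − (120)(1409) = 25777
Denominator: √[(nΣx²−(Σx)²)(nΣy²−(Σy)²)]
  nΣx²−(Σx)² = 13·1336 − 14400 = 2968;  nΣy²−(Σy)² = 13·187879 − 1985281 = 457146
  √(2968·457146) = √1356809328 = 36834.8928
r = 25777 / 36834.8928 = 0.6998
t = r·√(n−2)/√(1−r²) = 0.6998·√11 / √(1−0.489720) = 2.320974 / 0.714339 = 3.249

3.249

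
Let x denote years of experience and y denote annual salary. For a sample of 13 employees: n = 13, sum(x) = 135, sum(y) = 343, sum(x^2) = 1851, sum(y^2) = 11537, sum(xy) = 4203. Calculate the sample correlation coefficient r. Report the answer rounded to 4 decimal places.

Numerator: nΣxy − (Σx)(Σy) = 13·4203 − (135)(343) = 8334
Denominator: √[(nΣx²−(Σx)²)(nΣy²−(Σy)²)]
  nΣx²−(Σx)² = 13·1851 − 18225 = 5838;  nΣy²−(Σy)² = 13·11537 − 117649 = 32332
  √(5838·32332) = √188754216 = 13738.7851
r = 8334 / 13738.7851 = 0.6066

0.6066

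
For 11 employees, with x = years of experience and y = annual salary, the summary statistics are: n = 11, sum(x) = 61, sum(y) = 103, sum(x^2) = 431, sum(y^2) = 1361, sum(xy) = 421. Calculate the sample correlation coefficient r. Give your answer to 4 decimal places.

S_xy = nΣxy − ΣxΣy = 11·421 − 61·103 = 4631 − 6283 = -1652
S_xx = nΣx² − (Σx)² = 11·431 − 61² = 4741 − 3721 = 1020
S_yy = nΣy² − (Σy)² = 11·1361 − 103² = 14971 − 10609 = 4362
r = S_xy / √(S_xx·S_yy) = -1652 / √(1020·4362) = -1652 / √4449240 = -1652 / 2109.3222 = -0.7832

-0.7832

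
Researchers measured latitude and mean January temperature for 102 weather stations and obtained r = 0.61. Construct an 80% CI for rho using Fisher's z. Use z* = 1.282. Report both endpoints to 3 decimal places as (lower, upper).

z_r = atanh(0.61) = 0.708921;  SE = 1/√(n−3) = 1/√99 = 0.100504
z-limits: 0.708921 ± 1.282·0.100504 = 0.708921 ± 0.128846 = [0.580075, 0.837767]
ρ-limits: (tanh 0.580075, tanh 0.837767) = (0.523, 0.685)

(0.523, 0.685)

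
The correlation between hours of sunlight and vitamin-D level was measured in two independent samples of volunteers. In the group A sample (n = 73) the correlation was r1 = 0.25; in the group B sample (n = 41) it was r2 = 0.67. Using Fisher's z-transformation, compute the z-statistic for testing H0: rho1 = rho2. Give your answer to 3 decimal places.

-2.756

z1 = atanh(0.25) = 0.255413,  z2 = atanh(0.67) = 0.810743
SE = √(1/(n1−3) + 1/(n2−3)) = √(1/70 + 1/38) = √(0.0142857 + 0.0263158) = √0.0406015 = 0.201498
z = (z1 − z2)/SE = (0.255413 − 0.810743) / 0.201498 = -0.555330 / 0.201498 = -2.756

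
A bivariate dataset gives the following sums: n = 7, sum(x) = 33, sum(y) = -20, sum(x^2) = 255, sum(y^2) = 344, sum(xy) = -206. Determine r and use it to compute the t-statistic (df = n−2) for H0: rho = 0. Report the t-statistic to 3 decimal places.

S_xy = nΣxy − ΣxΣy = 7·(-206) − 33·(-20) = -1442 − (-660) = -782
S_xx = nΣx² − (Σx)² = 7·255 − 33² = 1785 − 1089 = 696
S_yy = nΣy² − (Σy)² = 7·344 − (-20)² = 2408 − 400 = 2008
r = S_xy / √(S_xx·S_yy) = -782 / √(696·2008) = -782 / √1397568 = -782 / 1182.1878 = -0.6615
t = r·√(n−2)/√(1−r²) = -0.6615·√5 / √(1−0.437582) = -1.479159 / 0.749945 = -1.972

-1.972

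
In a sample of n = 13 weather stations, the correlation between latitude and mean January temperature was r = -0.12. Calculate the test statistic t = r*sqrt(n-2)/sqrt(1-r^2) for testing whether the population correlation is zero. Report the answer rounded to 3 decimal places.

t = r·√(n−2) / √(1−r²) with r = -0.12, n = 13
  = -0.12·√11 / √(1 − 0.0144)
  = -0.12·3.316625 / 0.992774
  = -0.397995 / 0.992774 = -0.401

-0.401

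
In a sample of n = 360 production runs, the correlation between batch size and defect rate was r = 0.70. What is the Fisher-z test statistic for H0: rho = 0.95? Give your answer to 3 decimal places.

Fisher z: atanh(0.70) = 0.867301, atanh(0.95) = 1.831781
z = (z_r − z_0)·√(n−3) = (0.867301 − 1.831781)·√357 = -0.964480 · 18.894444 = -18.223

-18.223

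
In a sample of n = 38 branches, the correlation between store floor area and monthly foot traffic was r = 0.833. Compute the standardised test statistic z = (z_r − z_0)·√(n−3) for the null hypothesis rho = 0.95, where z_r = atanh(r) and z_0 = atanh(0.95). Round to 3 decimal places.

z_r = atanh(0.833) = 1.197858,  z_0 = atanh(0.95) = 1.831781
SE = 1/√(n−3) = 1/√35 = 0.169031
z = (z_r − z_0)/SE = (1.197858 − 1.831781) / 0.169031 = -0.633923 / 0.169031 = -3.750

-3.750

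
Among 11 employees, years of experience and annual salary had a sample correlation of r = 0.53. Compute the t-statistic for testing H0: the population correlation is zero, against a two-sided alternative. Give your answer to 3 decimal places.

t = r·√(n−2) / √(1−r²) with r = 0.53, n = 11
  = 0.53·√9 / √(1 − 0.2809)
  = 0.53·3.000000 / 0.847998
  = 1.590000 / 0.847998 = 1.875

1.875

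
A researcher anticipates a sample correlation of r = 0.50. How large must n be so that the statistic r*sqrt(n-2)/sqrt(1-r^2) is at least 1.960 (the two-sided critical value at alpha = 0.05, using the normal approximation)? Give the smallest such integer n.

r√(n−2)/√(1−r²) ≥ 1.960  ⇔  n−2 ≥ (1.960)²·(1−r²)/r²
(1−r²)/r² = (1−0.2500)/0.2500 = 3.0000
n ≥ 2 + 3.8416·3.0000 = 2 + 11.5248 = 13.5248
⌈13.5248⌉ = 14

14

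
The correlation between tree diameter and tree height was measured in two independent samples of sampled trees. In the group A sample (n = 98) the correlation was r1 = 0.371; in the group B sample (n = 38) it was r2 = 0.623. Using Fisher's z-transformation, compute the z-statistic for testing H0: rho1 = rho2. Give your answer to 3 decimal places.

z1 = atanh(0.371) = 0.389582,  z2 = atanh(0.623) = 0.729893
SE = √(1/(n1−3) + 1/(n2−3)) = √(1/95 + 1/35) = √(0.0105263 + 0.0285714) = √0.0390977 = 0.197731
z = (z1 − z2)/SE = (0.389582 − 0.729893) / 0.197731 = -0.340311 / 0.197731 = -1.721

-1.721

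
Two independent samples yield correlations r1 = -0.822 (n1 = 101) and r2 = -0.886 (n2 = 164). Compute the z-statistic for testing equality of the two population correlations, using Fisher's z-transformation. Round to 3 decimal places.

Fisher z-transforms: z1 = atanh(-0.822) = -1.162953, z2 = atanh(-0.886) = -1.403008; difference d = 0.240055
Var(d) = 1/98 + 1/161 = 0.0102041 + 0.0062112 = 0.0164153
z = d/√Var(d) = 0.240055 / √0.0164153 = 0.240055 / 0.128122 = 1.874

1.874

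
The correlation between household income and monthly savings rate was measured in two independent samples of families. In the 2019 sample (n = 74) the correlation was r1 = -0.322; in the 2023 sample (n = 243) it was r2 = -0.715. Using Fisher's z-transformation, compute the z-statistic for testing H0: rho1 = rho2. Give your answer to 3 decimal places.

4.171

Fisher z-transforms: z1 = atanh(-0.322) = -0.333877, z2 = atanh(-0.715) = -0.897340; difference d = 0.563463
Var(d) = 1/71 + 1/240 = 0.0140845 + 0.0041667 = 0.0182512
z = d/√Var(d) = 0.563463 / √0.0182512 = 0.563463 / 0.135097 = 4.171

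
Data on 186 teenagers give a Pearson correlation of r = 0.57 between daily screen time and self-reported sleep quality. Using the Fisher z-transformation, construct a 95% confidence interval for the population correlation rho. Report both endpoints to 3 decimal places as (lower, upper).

(0.464, 0.660)

Fisher z: z_r = atanh(r) = ½·ln((1+0.57)/(1−0.57)) = 0.647523
SE(z) = 1/√(n−3) = 1/√183 = 0.073922
95% ⇒ z* = 1.960; margin = 1.960·0.073922 = 0.144887
CI on z-scale: (0.502636, 0.792410)
Back-transform: tanh(0.502636) = 0.464188, tanh(0.792410) = 0.659772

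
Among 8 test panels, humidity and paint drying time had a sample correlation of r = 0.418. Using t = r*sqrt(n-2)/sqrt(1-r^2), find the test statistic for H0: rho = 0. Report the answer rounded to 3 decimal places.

1.127

t = r·√(n−2) / √(1−r²) with r = 0.418, n = 8
  = 0.418·√6 / √(1 − 0.174724)
  = 0.418·2.449490 / 0.908447
  = 1.023887 / 0.908447 = 1.127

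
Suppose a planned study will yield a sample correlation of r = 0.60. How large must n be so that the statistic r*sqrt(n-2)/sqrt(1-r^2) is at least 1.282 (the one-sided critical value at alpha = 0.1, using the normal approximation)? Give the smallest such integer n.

r√(n−2)/√(1−r²) ≥ 1.282  ⇔  n−2 ≥ (1.282)²·(1−r²)/r²
(1−r²)/r² = (1−0.3600)/0.3600 = 1.7778
n ≥ 2 + 1.643524·1.7778 = 2 + 2.9219 = 4.9219
⌈4.9219⌉ = 5

5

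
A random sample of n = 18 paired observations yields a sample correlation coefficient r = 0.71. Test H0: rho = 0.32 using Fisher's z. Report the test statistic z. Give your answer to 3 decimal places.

2.152

z_r = atanh(0.71) = 0.887184,  z_0 = atanh(0.32) = 0.331647
SE = 1/√(n−3) = 1/√15 = 0.258199
z = (z_r − z_0)/SE = (0.887184 − 0.331647) / 0.258199 = 0.555537 / 0.258199 = 2.152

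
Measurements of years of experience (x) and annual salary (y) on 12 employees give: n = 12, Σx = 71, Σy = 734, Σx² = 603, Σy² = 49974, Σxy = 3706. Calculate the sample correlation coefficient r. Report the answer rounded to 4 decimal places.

Numerator: nΣxy − (Σx)(Σy) = 12·3706 − (71)(734) = -7642
Denominator: √[(nΣx²−(Σx)²)(nΣy²−(Σy)²)]
  nΣx²−(Σx)² = 12·603 − 5041 = 2195;  nΣy²−(Σy)² = 12·49974 − 538756 = 60932
  √(2195·60932) = √133745740 = 11564.8493
r = -7642 / 11564.8493 = -0.6608

-0.6608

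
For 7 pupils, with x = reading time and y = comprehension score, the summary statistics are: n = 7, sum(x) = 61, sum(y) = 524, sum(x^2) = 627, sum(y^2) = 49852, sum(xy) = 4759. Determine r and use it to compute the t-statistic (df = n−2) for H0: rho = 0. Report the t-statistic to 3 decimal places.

S_xy = nΣxy − ΣxΣy = 7·4759 − 61·524 = 33313 − 31964 = 1349
S_xx = nΣx² − (Σx)² = 7·627 − 61² = 4389 − 3721 = 668
S_yy = nΣy² − (Σy)² = 7·49852 − 524² = 348964 − 274576 = 74388
r = S_xy / √(S_xx·S_yy) = 1349 / √(668·74388) = 1349 / √49691184 = 1349 / 7049.1974 = 0.1914
t = r·√(n−2)/√(1−r²) = 0.1914·√5 / √(1−0.036634) = 0.427983 / 0.981512 = 0.436

0.436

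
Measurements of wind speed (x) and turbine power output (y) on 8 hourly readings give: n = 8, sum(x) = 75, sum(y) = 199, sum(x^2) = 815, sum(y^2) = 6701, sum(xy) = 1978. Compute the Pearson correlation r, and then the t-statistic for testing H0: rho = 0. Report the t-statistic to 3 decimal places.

0.643

Numerator: nΣxy − (Σx)(Σy) = 8·1978 − (75)(199) = 899
Denominator: √[(nΣx²−(Σx)²)(nΣy²−(Σy)²)]
  nΣx²−(Σx)² = 8·815 − 5625 = 895;  nΣy²−(Σy)² = 8·6701 − 39601 = 14007
  √(895·14007) = √12536265 = 3540.6588
r = 899 / 3540.6588 = 0.2539
t = r·√(n−2)/√(1−r²) = 0.2539·√6 / √(1−0.064465) = 0.621925 / 0.967231 = 0.643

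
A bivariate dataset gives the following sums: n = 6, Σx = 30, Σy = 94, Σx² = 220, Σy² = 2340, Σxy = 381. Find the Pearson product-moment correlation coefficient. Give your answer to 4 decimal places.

Numerator: nΣxy − (Σx)(Σy) = 6·381 − (30)(94) = -534
Denominator: √[(nΣx²−(Σx)²)(nΣy²−(Σy)²)]
  nΣx²−(Σx)² = 6·220 − 900 = 420;  nΣy²−(Σy)² = 6·2340 − 8836 = 5204
  √(420·5204) = √2185680 = 1478.4045
r = -534 / 1478.4045 = -0.3612

-0.3612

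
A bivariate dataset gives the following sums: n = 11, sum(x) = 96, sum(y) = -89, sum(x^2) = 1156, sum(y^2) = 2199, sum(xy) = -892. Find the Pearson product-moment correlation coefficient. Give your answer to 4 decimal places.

-0.1680

S_xy = nΣxy − ΣxΣy = 11·(-892) − 96·(-89) = -9812 − (-8544) = -1268
S_xx = nΣx² − (Σx)² = 11·1156 − 96² = 12716 − 9216 = 3500
S_yy = nΣy² − (Σy)² = 11·2199 − (-89)² = 24189 − 7921 = 16268
r = S_xy / √(S_xx·S_yy) = -1268 / √(3500·16268) = -1268 / √56938000 = -1268 / 7545.7273 = -0.1680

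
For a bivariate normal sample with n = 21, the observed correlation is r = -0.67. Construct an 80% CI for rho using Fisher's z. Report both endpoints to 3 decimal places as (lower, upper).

(-0.805, -0.469)

Fisher z: z_r = atanh(r) = ½·ln((1+(-0.67))/(1−(-0.67))) = -0.810743
SE(z) = 1/√(n−3) = 1/√18 = 0.235702
80% ⇒ z* = 1.282; margin = 1.282·0.235702 = 0.302170
CI on z-scale: (-1.112913, -0.508573)
Back-transform: tanh(-1.112913) = -0.805090, tanh(-0.508573) = -0.468833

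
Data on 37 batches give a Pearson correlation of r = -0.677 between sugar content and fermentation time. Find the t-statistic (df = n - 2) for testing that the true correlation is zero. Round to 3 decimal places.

-5.442

1 − r² = 1 − 0.458329 = 0.541671;  √(1−r²) = 0.735983
√(n−2) = √35 = 5.916080
t = r·√(n−2)/√(1−r²) = -0.677 · 5.916080 / 0.735983 = -5.442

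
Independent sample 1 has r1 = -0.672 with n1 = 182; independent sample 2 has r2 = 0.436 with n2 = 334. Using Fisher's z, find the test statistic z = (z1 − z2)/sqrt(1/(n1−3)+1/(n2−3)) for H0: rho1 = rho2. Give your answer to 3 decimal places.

-13.814

z1 = atanh(-0.672) = -0.814381,  z2 = atanh(0.436) = 0.467281
SE = √(1/(n1−3) + 1/(n2−3)) = √(1/179 + 1/331) = √(0.0055866 + 0.0030211) = √0.0086077 = 0.092778
z = (z1 − z2)/SE = (-0.814381 − 0.467281) / 0.092778 = -1.281662 / 0.092778 = -13.814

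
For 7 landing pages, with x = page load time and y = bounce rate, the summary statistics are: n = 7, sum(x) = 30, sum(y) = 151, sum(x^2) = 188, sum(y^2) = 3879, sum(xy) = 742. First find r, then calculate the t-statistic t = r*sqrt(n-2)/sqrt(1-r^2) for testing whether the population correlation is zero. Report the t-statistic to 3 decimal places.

Numerator: nΣxy − (Σx)(Σy) = 7·742 − (30)(151) = 664
Denominator: √[(nΣx²−(Σx)²)(nΣy²−(Σy)²)]
  nΣx²−(Σx)² = 7·188 − 900 = 416;  nΣy²−(Σy)² = 7·3879 − 22801 = 4352
  √(416·4352) = √1810432 = 1345.5229
r = 664 / 1345.5229 = 0.4935
t = r·√(n−2)/√(1−r²) = 0.4935·√5 / √(1−0.243542) = 1.103500 / 0.869746 = 1.269

1.269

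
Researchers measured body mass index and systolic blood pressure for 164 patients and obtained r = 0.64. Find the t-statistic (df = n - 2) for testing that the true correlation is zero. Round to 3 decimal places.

10.601

1 − r² = 1 − 0.4096 = 0.5904;  √(1−r²) = 0.768375
√(n−2) = √162 = 12.727922
t = r·√(n−2)/√(1−r²) = 0.64 · 12.727922 / 0.768375 = 10.601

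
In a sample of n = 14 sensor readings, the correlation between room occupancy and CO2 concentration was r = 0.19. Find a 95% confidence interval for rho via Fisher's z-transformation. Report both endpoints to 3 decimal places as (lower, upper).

z_r = atanh(0.19) = 0.192337;  SE = 1/√(n−3) = 1/√11 = 0.301511
z-limits: 0.192337 ± 1.960·0.301511 = 0.192337 ± 0.590962 = [-0.398625, 0.783299]
ρ-limits: (tanh -0.398625, tanh 0.783299) = (-0.379, 0.655)

(-0.379, 0.655)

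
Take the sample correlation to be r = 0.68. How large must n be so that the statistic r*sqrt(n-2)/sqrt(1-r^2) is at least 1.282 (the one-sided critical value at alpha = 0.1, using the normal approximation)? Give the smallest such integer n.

r√(n−2)/√(1−r²) ≥ 1.282  ⇔  n−2 ≥ (1.282)²·(1−r²)/r²
(1−r²)/r² = (1−0.4624)/0.4624 = 1.1626
n ≥ 2 + 1.643524·1.1626 = 2 + 1.9108 = 3.9108
⌈3.9108⌉ = 4

4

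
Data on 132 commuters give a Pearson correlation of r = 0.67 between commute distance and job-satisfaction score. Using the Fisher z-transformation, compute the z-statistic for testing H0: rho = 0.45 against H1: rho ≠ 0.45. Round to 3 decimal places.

z_r = atanh(0.67) = 0.810743,  z_0 = atanh(0.45) = 0.484700
SE = 1/√(n−3) = 1/√129 = 0.088045
z = (z_r − z_0)/SE = (0.810743 − 0.484700) / 0.088045 = 0.326043 / 0.088045 = 3.703

3.703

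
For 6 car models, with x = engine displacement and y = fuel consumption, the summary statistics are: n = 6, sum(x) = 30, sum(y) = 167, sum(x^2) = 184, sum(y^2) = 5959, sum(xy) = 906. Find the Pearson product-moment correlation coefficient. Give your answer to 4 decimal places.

0.3363

Numerator: nΣxy − (Σx)(Σy) = 6·906 − (30)(167) = 426
Denominator: √[(nΣx²−(Σx)²)(nΣy²−(Σy)²)]
  nΣx²−(Σx)² = 6·184 − 900 = 204;  nΣy²−(Σy)² = 6·5959 − 27889 = 7865
  √(204·7865) = √1604460 = 1266.6728
r = 426 / 1266.6728 = 0.3363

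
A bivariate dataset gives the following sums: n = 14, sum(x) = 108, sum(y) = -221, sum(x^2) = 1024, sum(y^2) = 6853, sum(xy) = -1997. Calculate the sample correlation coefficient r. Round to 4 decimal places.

-0.3646

Numerator: nΣxy − (Σx)(Σy) = 14·(-1997) − (108)(-221) = -4090
Denominator: √[(nΣx²−(Σx)²)(nΣy²−(Σy)²)]
  nΣx²−(Σx)² = 14·1024 − 11664 = 2672;  nΣy²−(Σy)² = 14·6853 − 48841 = 47101
  √(2672·47101) = √125853872 = 11218.4612
r = -4090 / 11218.4612 = -0.3646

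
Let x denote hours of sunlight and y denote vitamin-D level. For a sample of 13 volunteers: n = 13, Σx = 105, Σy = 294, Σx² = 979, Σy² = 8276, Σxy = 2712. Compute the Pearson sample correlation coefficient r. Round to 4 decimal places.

0.7310

S_xy = nΣxy − ΣxΣy = 13·2712 − 105·294 = 35256 − 30870 = 4386
S_xx = nΣx² − (Σx)² = 13·979 − 105² = 12727 − 11025 = 1702
S_yy = nΣy² − (Σy)² = 13·8276 − 294² = 107588 − 86436 = 21152
r = S_xy / √(S_xx·S_yy) = 4386 / √(1702·21152) = 4386 / √36000704 = 4386 / 6000.0587 = 0.7310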